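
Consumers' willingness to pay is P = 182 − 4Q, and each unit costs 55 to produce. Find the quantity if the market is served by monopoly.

Q = 15.875

The monopolist equates marginal revenue to marginal cost: 182 − 8Q = 55, so Q = 15.875. From demand, P = 118.5.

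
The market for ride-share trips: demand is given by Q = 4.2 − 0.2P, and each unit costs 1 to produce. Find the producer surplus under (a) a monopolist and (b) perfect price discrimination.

Inverting demand: P = 21 − 5Q.
The monopolist equates marginal revenue to marginal cost: 21 − 10Q = 1, so Q = 2. From demand, P = 11.
PS = (11 − 1)·2 = 20.
With perfect price discrimination, output is the efficient level Q = 4 (where demand meets MC), but every buyer pays their willingness to pay: CS = 0 and PS = total surplus.
PS = ½·(21 − 1)·4 = 40.

Monopoly: PS = 20; Perfect PD: PS = 40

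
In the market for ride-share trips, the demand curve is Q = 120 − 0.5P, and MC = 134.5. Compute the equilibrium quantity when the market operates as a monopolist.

Inverting demand: P = 240 − 2Q.
Monopoly sets MR = MC: 240 − 4Q = 134.5 ⇒ Q = 26.375, P = 240 − 2·26.375 = 187.25.

Q = 26.375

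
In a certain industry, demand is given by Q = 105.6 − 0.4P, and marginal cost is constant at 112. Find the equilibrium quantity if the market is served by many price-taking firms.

Inverting demand: P = 264 − 2.5Q.
Competitive firms price at marginal cost: P = 112, giving Q = 60.8.

Q = 60.8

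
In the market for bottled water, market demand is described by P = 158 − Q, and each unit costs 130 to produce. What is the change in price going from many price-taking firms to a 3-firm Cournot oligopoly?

Competitive firms price at marginal cost: P = 130, giving Q = 28.
In a 3-firm Cournot equilibrium, symmetry and the first-order condition give q = (158 − 130)/(4) = 7. So Q = 21 and P = 137.
Change in price: 137 − 130 = 7.

Price rises by 7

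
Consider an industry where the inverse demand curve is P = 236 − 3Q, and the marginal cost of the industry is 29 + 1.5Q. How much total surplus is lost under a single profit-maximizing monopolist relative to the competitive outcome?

DWL = 761.76

Competitive equilibrium sets price equal to marginal cost: 236 − 3Q = 29 + 1.5Q, so Q = 46 and P = 98.
Monopoly sets MR = MC: 236 − 6Q = 29 + 1.5Q ⇒ Q = 27.6, P = 236 − 3·27.6 = 153.2.
CS = ½·(236 − 98)·46 = 3174; PS = (98·46 − 29·46 − ½·1.5·46²) = 1587; TS = 4761.
CS = ½·(236 − 153.2)·27.6 = 1142.64; PS = (153.2·27.6 − 29·27.6 − ½·1.5·27.6²) = 2856.6; TS = 3999.24.
DWL = 4761 − 3999.24 = 761.76.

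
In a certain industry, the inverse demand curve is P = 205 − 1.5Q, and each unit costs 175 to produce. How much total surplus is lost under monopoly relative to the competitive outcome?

DWL = 75

Competitive firms price at marginal cost: P = 175, giving Q = 20.
Monopoly sets MR = MC: 205 − 3Q = 175 ⇒ Q = 10, P = 205 − 1.5·10 = 190.
DWL is the triangle between Q = 10 and Q = 20: ½·(20 − 10)·(190 − 175) = 75.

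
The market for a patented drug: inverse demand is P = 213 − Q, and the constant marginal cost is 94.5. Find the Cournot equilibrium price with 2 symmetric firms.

With 2 symmetric Cournot firms, each firm's FOC gives 213 − 3q = 94.5, so q = 39.5, Q = 2·39.5 = 79, and P = 134.

P = 134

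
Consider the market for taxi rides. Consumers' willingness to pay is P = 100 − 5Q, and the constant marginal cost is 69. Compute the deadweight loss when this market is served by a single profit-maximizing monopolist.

DWL = 24.025

Perfect competition: P = MC = 69, so 100 − 5Q = 69 and Q = 6.2.
Monopoly sets MR = MC: 100 − 10Q = 69 ⇒ Q = 3.1, P = 100 − 5·3.1 = 84.5.
DWL is the triangle between Q = 3.1 and Q = 6.2: ½·(6.2 − 3.1)·(84.5 − 69) = 24.025.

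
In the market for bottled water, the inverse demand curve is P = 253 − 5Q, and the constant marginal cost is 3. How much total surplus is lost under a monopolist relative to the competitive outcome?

DWL = 1562.5

Under competition P = MC = 3, so Q = (253 − 3)/5 = 50.
The monopolist equates marginal revenue to marginal cost: 253 − 10Q = 3, so Q = 25. From demand, P = 128.
DWL is the triangle between Q = 25 and Q = 50: ½·(50 − 25)·(128 − 3) = 1562.5.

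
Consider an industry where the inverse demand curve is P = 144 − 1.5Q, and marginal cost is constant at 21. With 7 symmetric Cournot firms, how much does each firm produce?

q_i = 10.25

In a 7-firm Cournot equilibrium, symmetry and the first-order condition give q = (144 − 21)/(12) = 10.25. So Q = 71.75 and P = 36.375.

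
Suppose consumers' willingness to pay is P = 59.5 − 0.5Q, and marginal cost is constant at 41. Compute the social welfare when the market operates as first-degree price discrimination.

TS = 342.25

Under first-degree price discrimination the firm charges each unit its demand price and produces up to where P = MC, i.e. Q = 37. Consumer surplus is zero; producer surplus equals total surplus.
TS = 342.25 (equal to competitive TS).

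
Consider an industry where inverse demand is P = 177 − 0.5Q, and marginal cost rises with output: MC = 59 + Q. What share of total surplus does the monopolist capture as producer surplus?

A monopolist chooses Q where MR = MC. MR = 177 − Q; setting this equal to 59 + Q gives Q = 59 and P = 147.5.
CS = ½·(177 − 147.5)·59 = 870.25.
PS = P·Q − VC(Q) = 147.5·59 − (59·59 + ½·1·59²) = 3481.
Share captured = PS/TS = 3481/4351.25 = 0.8.

PS/TS = 0.8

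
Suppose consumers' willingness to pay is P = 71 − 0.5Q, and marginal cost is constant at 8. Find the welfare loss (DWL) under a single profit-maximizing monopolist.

Competitive firms price at marginal cost: P = 8, giving Q = 126.
The monopolist equates marginal revenue to marginal cost: 71 − Q = 8, so Q = 63. From demand, P = 39.5.
DWL is the triangle between Q = 63 and Q = 126: ½·(126 − 63)·(39.5 − 8) = 992.25.

DWL = 992.25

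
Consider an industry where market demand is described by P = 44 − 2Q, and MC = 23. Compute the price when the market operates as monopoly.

A monopolist chooses Q where MR = MC. MR = 44 − 4Q; setting this equal to 23 gives Q = 5.25 and P = 33.5.

P = 33.5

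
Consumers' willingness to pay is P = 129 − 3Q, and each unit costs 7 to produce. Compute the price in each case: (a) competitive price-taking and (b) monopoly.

Competition: P = 7; Monopoly: P = 68

Competitive firms price at marginal cost: P = 7, giving Q = 122/3.
The monopolist equates marginal revenue to marginal cost: 129 − 6Q = 7, so Q = 61/3. From demand, P = 68.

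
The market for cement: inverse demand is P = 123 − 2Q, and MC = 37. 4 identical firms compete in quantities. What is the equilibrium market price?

P = 54.2

With 4 symmetric Cournot firms, each firm's FOC gives 123 − 10q = 37, so q = 8.6, Q = 4·8.6 = 34.4, and P = 54.2.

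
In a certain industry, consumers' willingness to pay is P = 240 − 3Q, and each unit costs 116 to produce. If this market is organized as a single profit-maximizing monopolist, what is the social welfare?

Monopoly sets MR = MC: 240 − 6Q = 116 ⇒ Q = 62/3, P = 240 − 3·62/3 = 178.
CS = ½·(240 − 178)·62/3 = 1922/3; PS = (178 − 116)·62/3 = 3844/3; TS = 1922.

TS = 1922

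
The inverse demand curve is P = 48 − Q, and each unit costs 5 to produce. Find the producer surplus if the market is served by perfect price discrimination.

A perfectly discriminating monopolist sells every unit with P(Q) ≥ MC(Q), so output equals the competitive quantity Q = 43. Each buyer pays their reservation price, so CS = 0 and the firm captures all surplus.
PS = ½·(48 − 5)·43 = 924.5.

PS = 924.5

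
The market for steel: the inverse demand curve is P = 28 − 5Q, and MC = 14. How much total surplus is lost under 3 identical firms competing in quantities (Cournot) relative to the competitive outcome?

Competitive firms price at marginal cost: P = 14, giving Q = 2.8.
With 3 symmetric Cournot firms, each firm's FOC gives 28 − 20q = 14, so q = 0.7, Q = 3·0.7 = 2.1, and P = 17.5.
DWL is the triangle between Q = 2.1 and Q = 2.8: ½·(2.8 − 2.1)·(17.5 − 14) = 1.225.

DWL = 1.225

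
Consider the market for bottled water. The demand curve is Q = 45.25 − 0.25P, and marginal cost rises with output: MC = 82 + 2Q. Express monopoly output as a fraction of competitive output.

Inverting demand: P = 181 − 4Q.
The monopolist equates marginal revenue to marginal cost: 181 − 8Q = 82 + 2Q, so Q = 9.9. From demand, P = 141.4.
Competitive equilibrium sets price equal to marginal cost: 181 − 4Q = 82 + 2Q, so Q = 16.5 and P = 115.
Ratio Q_m/Q_c = 9.9/16.5 = 0.6.

Q_m/Q_c = 0.6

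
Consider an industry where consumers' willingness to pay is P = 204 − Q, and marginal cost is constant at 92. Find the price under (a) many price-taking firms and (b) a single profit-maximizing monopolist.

Competition: P = 92; Monopoly: P = 148

Competitive firms price at marginal cost: P = 92, giving Q = 112.
A monopolist chooses Q where MR = MC. MR = 204 − 2Q; setting this equal to 92 gives Q = 56 and P = 148.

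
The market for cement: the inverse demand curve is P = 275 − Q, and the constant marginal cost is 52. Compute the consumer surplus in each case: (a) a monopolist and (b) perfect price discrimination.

Monopoly: CS = 6216.125; Perfect PD: CS = 0

A monopolist chooses Q where MR = MC. MR = 275 − 2Q; setting this equal to 52 gives Q = 111.5 and P = 163.5.
CS = ½·(275 − 163.5)·111.5 = 6216.125.
With perfect price discrimination, output is the efficient level Q = 223 (where demand meets MC), but every buyer pays their willingness to pay: CS = 0 and PS = total surplus.
CS = 0.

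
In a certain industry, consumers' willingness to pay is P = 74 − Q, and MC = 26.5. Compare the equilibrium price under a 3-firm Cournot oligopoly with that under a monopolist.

In a 3-firm Cournot equilibrium, symmetry and the first-order condition give q = (74 − 26.5)/(4) = 11.875. So Q = 35.625 and P = 38.375.
A monopolist chooses Q where MR = MC. MR = 74 − 2Q; setting this equal to 26.5 gives Q = 23.75 and P = 50.25.

Cournot: P = 38.375; Monopoly: P = 50.25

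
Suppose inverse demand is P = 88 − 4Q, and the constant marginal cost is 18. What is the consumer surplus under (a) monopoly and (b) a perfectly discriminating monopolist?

Monopoly: CS = 153.125; Perfect PD: CS = 0

The monopolist equates marginal revenue to marginal cost: 88 − 8Q = 18, so Q = 8.75. From demand, P = 53.
CS = ½·(88 − 53)·8.75 = 153.125.
Under first-degree price discrimination the firm charges each unit its demand price and produces up to where P = MC, i.e. Q = 17.5. Consumer surplus is zero; producer surplus equals total surplus.
CS = 0.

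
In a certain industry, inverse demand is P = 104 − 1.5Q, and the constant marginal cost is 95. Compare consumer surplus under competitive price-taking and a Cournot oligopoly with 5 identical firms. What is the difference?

CS falls by 8.25

Competitive firms price at marginal cost: P = 95, giving Q = 6.
CS = ½·(104 − 95)·6 = 27.
Cournot with 5 identical firms: the symmetric best-response condition is 104 − 9q = 95. Each firm produces q = 1, total output Q = 5, price P = 96.5.
CS = ½·(104 − 96.5)·5 = 18.75.
Change in consumer surplus: 18.75 − 27 = −8.25.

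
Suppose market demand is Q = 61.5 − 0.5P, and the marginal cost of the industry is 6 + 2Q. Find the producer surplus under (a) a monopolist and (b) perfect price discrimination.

Monopoly: PS = 1140.75; Perfect PD: PS = 1711.125

Inverting demand: P = 123 − 2Q.
Monopoly sets MR = MC: 123 − 4Q = 6 + 2Q ⇒ Q = 19.5, P = 123 − 2·19.5 = 84.
PS = P·Q − VC(Q) = 84·19.5 − (6·19.5 + ½·2·19.5²) = 1140.75.
A perfectly discriminating monopolist sells every unit with P(Q) ≥ MC(Q), so output equals the competitive quantity Q = 29.25. Each buyer pays their reservation price, so CS = 0 and the firm captures all surplus.
PS = ½·(123 − 6)·29.25 = 1711.125.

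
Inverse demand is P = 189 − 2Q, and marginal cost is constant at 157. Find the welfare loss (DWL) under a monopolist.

DWL = 64

Perfect competition: P = MC = 157, so 189 − 2Q = 157 and Q = 16.
The monopolist equates marginal revenue to marginal cost: 189 − 4Q = 157, so Q = 8. From demand, P = 173.
DWL is the triangle between Q = 8 and Q = 16: ½·(16 − 8)·(173 − 157) = 64.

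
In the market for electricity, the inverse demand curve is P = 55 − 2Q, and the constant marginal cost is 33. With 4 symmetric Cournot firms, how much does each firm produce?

In a 4-firm Cournot equilibrium, symmetry and the first-order condition give q = (55 − 33)/(10) = 2.2. So Q = 8.8 and P = 37.4.

q_i = 2.2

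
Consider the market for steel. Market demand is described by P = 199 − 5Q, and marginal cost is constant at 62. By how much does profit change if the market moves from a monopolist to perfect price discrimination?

π rises by 938.45

A monopolist chooses Q where MR = MC. MR = 199 − 10Q; setting this equal to 62 gives Q = 13.7 and P = 130.5.
Profit = (130.5 − 62)·13.7 = 938.45.
With perfect price discrimination, output is the efficient level Q = 27.4 (where demand meets MC), but every buyer pays their willingness to pay: CS = 0 and PS = total surplus.
PS equals the full surplus area, 1876.9. Profit = 1876.9 = 1876.9.
Change in profit: 1876.9 − 938.45 = 938.45.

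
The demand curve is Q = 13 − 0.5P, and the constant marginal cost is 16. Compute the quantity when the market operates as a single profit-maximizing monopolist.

Inverting demand: P = 26 − 2Q.
The monopolist equates marginal revenue to marginal cost: 26 − 4Q = 16, so Q = 2.5. From demand, P = 21.

Q = 2.5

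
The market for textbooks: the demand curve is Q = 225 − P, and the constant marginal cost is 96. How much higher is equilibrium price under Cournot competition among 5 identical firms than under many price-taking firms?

Inverting demand: P = 225 − Q.
Under competition P = MC = 96, so Q = (225 − 96)/1 = 129.
In a 5-firm Cournot equilibrium, symmetry and the first-order condition give q = (225 − 96)/(6) = 21.5. So Q = 107.5 and P = 117.5.
Change in equilibrium price: 117.5 − 96 = 21.5.

P rises by 21.5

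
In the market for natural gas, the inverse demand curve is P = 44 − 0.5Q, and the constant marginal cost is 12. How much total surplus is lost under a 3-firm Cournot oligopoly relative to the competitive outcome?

DWL = 64

Under competition P = MC = 12, so Q = (44 − 12)/0.5 = 64.
With 3 symmetric Cournot firms, each firm's FOC gives 44 − 2q = 12, so q = 16, Q = 3·16 = 48, and P = 20.
DWL is the triangle between Q = 48 and Q = 64: ½·(64 − 48)·(20 − 12) = 64.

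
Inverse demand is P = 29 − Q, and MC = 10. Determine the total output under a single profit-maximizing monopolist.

Q = 9.5

The monopolist equates marginal revenue to marginal cost: 29 − 2Q = 10, so Q = 9.5. From demand, P = 19.5.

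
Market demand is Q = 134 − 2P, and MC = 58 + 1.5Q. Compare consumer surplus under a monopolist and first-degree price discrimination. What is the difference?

Inverting demand: P = 67 − 0.5Q.
The monopolist equates marginal revenue to marginal cost: 67 − Q = 58 + 1.5Q, so Q = 3.6. From demand, P = 65.2.
CS = ½·(67 − 65.2)·3.6 = 3.24.
A perfectly discriminating monopolist sells every unit with P(Q) ≥ MC(Q), so output equals the competitive quantity Q = 4.5. Each buyer pays their reservation price, so CS = 0 and the firm captures all surplus.
CS = 0.
Change in consumer surplus: 0 − 3.24 = −3.24.

Consumer surplus falls by 3.24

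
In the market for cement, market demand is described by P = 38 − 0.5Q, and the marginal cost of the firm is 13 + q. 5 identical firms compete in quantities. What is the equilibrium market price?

Cournot with 5 identical firms: the symmetric best-response condition is 38 − 3q = 13 + q. Each firm produces q = 6.25, total output Q = 31.25, price P = 22.375.

P = 22.375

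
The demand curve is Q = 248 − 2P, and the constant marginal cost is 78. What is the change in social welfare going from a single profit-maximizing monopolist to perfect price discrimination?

Inverting demand: P = 124 − 0.5Q.
The monopolist equates marginal revenue to marginal cost: 124 − Q = 78, so Q = 46. From demand, P = 101.
CS = ½·(124 − 101)·46 = 529; PS = (101 − 78)·46 = 1058; TS = 1587.
With perfect price discrimination, output is the efficient level Q = 92 (where demand meets MC), but every buyer pays their willingness to pay: CS = 0 and PS = total surplus.
TS = 2116 (equal to competitive TS).
Change in social welfare: 2116 − 1587 = 529.

Social welfare rises by 529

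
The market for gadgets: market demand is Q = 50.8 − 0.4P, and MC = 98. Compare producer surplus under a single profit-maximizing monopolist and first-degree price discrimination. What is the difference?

Producer surplus rises by 84.1

Inverting demand: P = 127 − 2.5Q.
A monopolist chooses Q where MR = MC. MR = 127 − 5Q; setting this equal to 98 gives Q = 5.8 and P = 112.5.
PS = (112.5 − 98)·5.8 = 84.1.
With perfect price discrimination, output is the efficient level Q = 11.6 (where demand meets MC), but every buyer pays their willingness to pay: CS = 0 and PS = total surplus.
PS = ½·(127 − 98)·11.6 = 168.2.
Change in producer surplus: 168.2 − 84.1 = 84.1.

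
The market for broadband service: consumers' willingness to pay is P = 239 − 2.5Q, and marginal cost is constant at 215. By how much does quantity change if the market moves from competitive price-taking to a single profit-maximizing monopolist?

Under competition P = MC = 215, so Q = (239 − 215)/2.5 = 9.6.
Monopoly sets MR = MC: 239 − 5Q = 215 ⇒ Q = 4.8, P = 239 − 2.5·4.8 = 227.
Change in quantity: 4.8 − 9.6 = −4.8.

Quantity falls by 4.8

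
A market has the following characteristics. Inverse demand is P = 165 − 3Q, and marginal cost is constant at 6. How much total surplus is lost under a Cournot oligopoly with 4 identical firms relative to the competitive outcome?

Competitive firms price at marginal cost: P = 6, giving Q = 53.
Cournot with 4 identical firms: the symmetric best-response condition is 165 − 15q = 6. Each firm produces q = 10.6, total output Q = 42.4, price P = 37.8.
DWL is the triangle between Q = 42.4 and Q = 53: ½·(53 − 42.4)·(37.8 − 6) = 168.54.

DWL = 168.54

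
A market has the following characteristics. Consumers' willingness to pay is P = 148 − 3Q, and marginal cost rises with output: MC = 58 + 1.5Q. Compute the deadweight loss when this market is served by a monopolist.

DWL = 144

Under competition P = MC: 148 − 3Q = 58 + 1.5Q ⇒ Q = 20, P = 88.
Monopoly sets MR = MC: 148 − 6Q = 58 + 1.5Q ⇒ Q = 12, P = 148 − 3·12 = 112.
CS = ½·(148 − 88)·20 = 600; PS = (88·20 − 58·20 − ½·1.5·20²) = 300; TS = 900.
CS = ½·(148 − 112)·12 = 216; PS = (112·12 − 58·12 − ½·1.5·12²) = 540; TS = 756.
DWL = 900 − 756 = 144.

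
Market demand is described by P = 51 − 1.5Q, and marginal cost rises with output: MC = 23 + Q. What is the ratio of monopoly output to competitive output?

Q_m/Q_c = 0.625

A monopolist chooses Q where MR = MC. MR = 51 − 3Q; setting this equal to 23 + Q gives Q = 7 and P = 40.5.
Competitive equilibrium sets price equal to marginal cost: 51 − 1.5Q = 23 + Q, so Q = 11.2 and P = 34.2.
Ratio Q_m/Q_c = 7/11.2 = 0.625.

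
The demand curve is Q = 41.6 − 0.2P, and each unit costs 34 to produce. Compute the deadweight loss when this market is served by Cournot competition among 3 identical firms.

DWL = 189.225

Inverting demand: P = 208 − 5Q.
Perfect competition: P = MC = 34, so 208 − 5Q = 34 and Q = 34.8.
In a 3-firm Cournot equilibrium, symmetry and the first-order condition give q = (208 − 34)/(20) = 8.7. So Q = 26.1 and P = 77.5.
DWL is the triangle between Q = 26.1 and Q = 34.8: ½·(34.8 − 26.1)·(77.5 − 34) = 189.225.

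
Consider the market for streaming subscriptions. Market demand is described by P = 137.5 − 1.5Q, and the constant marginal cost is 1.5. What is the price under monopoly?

P = 69.5

Monopoly sets MR = MC: 137.5 − 3Q = 1.5 ⇒ Q = 136/3, P = 137.5 − 1.5·136/3 = 69.5.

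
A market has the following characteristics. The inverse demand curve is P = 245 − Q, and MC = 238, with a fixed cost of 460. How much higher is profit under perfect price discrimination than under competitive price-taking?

π rises by 24.5

Under competition P = MC = 238, so Q = (245 − 238)/1 = 7.
Profit = (238 − 238)·7 − 460 = −460.
Under first-degree price discrimination the firm charges each unit its demand price and produces up to where P = MC, i.e. Q = 7. Consumer surplus is zero; producer surplus equals total surplus.
PS equals the full surplus area, 24.5. Profit = 24.5 − 460 = −435.5.
Change in profit: −435.5 − −460 = 24.5.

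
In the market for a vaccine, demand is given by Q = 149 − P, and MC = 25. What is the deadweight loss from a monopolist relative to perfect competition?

Inverting demand: P = 149 − Q.
Perfect competition: P = MC = 25, so 149 − Q = 25 and Q = 124.
Monopoly sets MR = MC: 149 − 2Q = 25 ⇒ Q = 62, P = 149 − 62 = 87.
DWL is the triangle between Q = 62 and Q = 124: ½·(124 − 62)·(87 − 25) = 1922.

DWL = 1922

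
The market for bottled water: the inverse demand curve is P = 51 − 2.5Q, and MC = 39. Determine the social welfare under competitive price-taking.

Under competition P = MC = 39, so Q = (51 − 39)/2.5 = 4.8.
CS = ½·(51 − 39)·4.8 = 28.8; PS = (39 − 39)·4.8 = 0; TS = 28.8.

TS = 28.8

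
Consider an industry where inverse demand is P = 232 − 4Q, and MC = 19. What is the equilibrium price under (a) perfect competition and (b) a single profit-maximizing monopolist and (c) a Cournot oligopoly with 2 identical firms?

Under competition P = MC = 19, so Q = (232 − 19)/4 = 53.25.
The monopolist equates marginal revenue to marginal cost: 232 − 8Q = 19, so Q = 26.625. From demand, P = 125.5.
In a 2-firm Cournot equilibrium, symmetry and the first-order condition give q = (232 − 19)/(12) = 17.75. So Q = 35.5 and P = 90.

Competition: P = 19; Monopoly: P = 125.5; Cournot: P = 90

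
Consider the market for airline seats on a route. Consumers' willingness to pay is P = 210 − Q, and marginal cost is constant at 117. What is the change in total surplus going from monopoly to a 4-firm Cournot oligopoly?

Monopoly sets MR = MC: 210 − 2Q = 117 ⇒ Q = 46.5, P = 210 − 46.5 = 163.5.
CS = ½·(210 − 163.5)·46.5 = 1081.125; PS = (163.5 − 117)·46.5 = 2162.25; TS = 3243.375.
In a 4-firm Cournot equilibrium, symmetry and the first-order condition give q = (210 − 117)/(5) = 18.6. So Q = 74.4 and P = 135.6.
CS = ½·(210 − 135.6)·74.4 = 2767.68; PS = (135.6 − 117)·74.4 = 1383.84; TS = 4151.52.
Change in total surplus: 4151.52 − 3243.375 = 908.145.

TS rises by 908.145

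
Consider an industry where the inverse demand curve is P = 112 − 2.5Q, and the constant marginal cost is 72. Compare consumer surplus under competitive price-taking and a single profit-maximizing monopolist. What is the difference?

CS falls by 240

Under competition P = MC = 72, so Q = (112 − 72)/2.5 = 16.
CS = ½·(112 − 72)·16 = 320.
A monopolist chooses Q where MR = MC. MR = 112 − 5Q; setting this equal to 72 gives Q = 8 and P = 92.
CS = ½·(112 − 92)·8 = 80.
Change in consumer surplus: 80 − 320 = −240.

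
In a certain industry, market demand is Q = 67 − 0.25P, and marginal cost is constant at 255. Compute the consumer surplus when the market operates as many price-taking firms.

CS = 21.125

Inverting demand: P = 268 − 4Q.
Under competition P = MC = 255, so Q = (268 − 255)/4 = 3.25.
CS = ½·(268 − 255)·3.25 = 21.125.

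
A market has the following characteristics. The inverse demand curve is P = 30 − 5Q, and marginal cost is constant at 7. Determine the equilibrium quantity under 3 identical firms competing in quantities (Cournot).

Q = 3.45

Cournot with 3 identical firms: the symmetric best-response condition is 30 − 20q = 7. Each firm produces q = 1.15, total output Q = 3.45, price P = 12.75.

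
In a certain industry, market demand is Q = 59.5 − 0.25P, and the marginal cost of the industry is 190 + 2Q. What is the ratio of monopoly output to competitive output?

Q_m/Q_c = 0.6

Inverting demand: P = 238 − 4Q.
The monopolist equates marginal revenue to marginal cost: 238 − 8Q = 190 + 2Q, so Q = 4.8. From demand, P = 218.8.
Competitive equilibrium sets price equal to marginal cost: 238 − 4Q = 190 + 2Q, so Q = 8 and P = 206.
Ratio Q_m/Q_c = 4.8/8 = 0.6.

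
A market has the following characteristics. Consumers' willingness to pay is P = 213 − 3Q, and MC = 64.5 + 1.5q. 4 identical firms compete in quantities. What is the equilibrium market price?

With 4 symmetric Cournot firms, each firm's FOC gives 213 − 15q = 64.5 + 1.5q, so q = 9, Q = 4·9 = 36, and P = 105.

P = 105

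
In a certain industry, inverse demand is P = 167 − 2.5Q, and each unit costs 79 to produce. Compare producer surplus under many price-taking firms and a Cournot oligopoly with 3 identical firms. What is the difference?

Competitive firms price at marginal cost: P = 79, giving Q = 35.2.
PS = (79 − 79)·35.2 = 0.
In a 3-firm Cournot equilibrium, symmetry and the first-order condition give q = (167 − 79)/(10) = 8.8. So Q = 26.4 and P = 101.
PS = (101 − 79)·26.4 = 580.8.
Change in producer surplus: 580.8 − 0 = 580.8.

Producer surplus rises by 580.8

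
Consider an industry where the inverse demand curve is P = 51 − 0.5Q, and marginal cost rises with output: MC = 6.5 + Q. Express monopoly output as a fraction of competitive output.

A monopolist chooses Q where MR = MC. MR = 51 − Q; setting this equal to 6.5 + Q gives Q = 22.25 and P = 39.875.
Under competition P = MC: 51 − 0.5Q = 6.5 + Q ⇒ Q = 89/3, P = 217/6.
Ratio Q_m/Q_c = 22.25/(89/3) = 0.75.

Q_m/Q_c = 0.75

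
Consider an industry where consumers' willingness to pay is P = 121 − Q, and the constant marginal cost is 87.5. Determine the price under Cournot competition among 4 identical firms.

P = 94.2

Cournot with 4 identical firms: the symmetric best-response condition is 121 − 5q = 87.5. Each firm produces q = 6.7, total output Q = 26.8, price P = 94.2.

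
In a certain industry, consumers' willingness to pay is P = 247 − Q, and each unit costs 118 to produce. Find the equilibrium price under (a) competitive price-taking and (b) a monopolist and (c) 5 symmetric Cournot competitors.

Perfect competition: P = MC = 118, so 247 − Q = 118 and Q = 129.
The monopolist equates marginal revenue to marginal cost: 247 − 2Q = 118, so Q = 64.5. From demand, P = 182.5.
Cournot with 5 identical firms: the symmetric best-response condition is 247 − 6q = 118. Each firm produces q = 21.5, total output Q = 107.5, price P = 139.5.

Competition: P = 118; Monopoly: P = 182.5; Cournot: P = 139.5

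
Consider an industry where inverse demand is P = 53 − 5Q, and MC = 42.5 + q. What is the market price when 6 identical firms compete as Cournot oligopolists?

P = 44.25

With 6 symmetric Cournot firms, each firm's FOC gives 53 − 35q = 42.5 + q, so q = 7/24, Q = 6·7/24 = 1.75, and P = 44.25.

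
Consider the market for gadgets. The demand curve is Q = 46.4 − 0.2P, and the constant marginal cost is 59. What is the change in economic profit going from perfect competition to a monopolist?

Economic profit rises by 1496.45

Inverting demand: P = 232 − 5Q.
Perfect competition: P = MC = 59, so 232 − 5Q = 59 and Q = 34.6.
Profit = (59 − 59)·34.6 = 0.
A monopolist chooses Q where MR = MC. MR = 232 − 10Q; setting this equal to 59 gives Q = 17.3 and P = 145.5.
Profit = (145.5 − 59)·17.3 = 1496.45.
Change in economic profit: 1496.45 − 0 = 1496.45.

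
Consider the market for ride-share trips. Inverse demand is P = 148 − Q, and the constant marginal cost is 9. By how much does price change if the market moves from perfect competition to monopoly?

P rises by 69.5

Competitive firms price at marginal cost: P = 9, giving Q = 139.
Monopoly sets MR = MC: 148 − 2Q = 9 ⇒ Q = 69.5, P = 148 − 69.5 = 78.5.
Change in price: 78.5 − 9 = 69.5.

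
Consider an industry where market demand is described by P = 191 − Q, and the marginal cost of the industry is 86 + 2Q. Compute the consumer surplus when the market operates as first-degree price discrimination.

A perfectly discriminating monopolist sells every unit with P(Q) ≥ MC(Q), so output equals the competitive quantity Q = 35. Each buyer pays their reservation price, so CS = 0 and the firm captures all surplus.
CS = 0.

CS = 0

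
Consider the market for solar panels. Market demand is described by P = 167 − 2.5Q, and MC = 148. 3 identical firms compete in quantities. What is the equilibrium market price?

P = 152.75

With 3 symmetric Cournot firms, each firm's FOC gives 167 − 10q = 148, so q = 1.9, Q = 3·1.9 = 5.7, and P = 152.75.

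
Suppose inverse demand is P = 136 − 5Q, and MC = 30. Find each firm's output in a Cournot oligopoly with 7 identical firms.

With 7 symmetric Cournot firms, each firm's FOC gives 136 − 40q = 30, so q = 2.65, Q = 7·2.65 = 18.55, and P = 43.25.

q_i = 2.65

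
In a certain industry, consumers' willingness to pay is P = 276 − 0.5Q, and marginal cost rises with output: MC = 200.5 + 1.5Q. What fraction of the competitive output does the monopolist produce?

The monopolist equates marginal revenue to marginal cost: 276 − Q = 200.5 + 1.5Q, so Q = 30.2. From demand, P = 260.9.
Competitive equilibrium sets price equal to marginal cost: 276 − 0.5Q = 200.5 + 1.5Q, so Q = 37.75 and P = 257.125.
Ratio Q_m/Q_c = 30.2/37.75 = 0.8.

Q_m/Q_c = 0.8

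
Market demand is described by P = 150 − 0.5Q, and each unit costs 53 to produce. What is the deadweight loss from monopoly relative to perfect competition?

Perfect competition: P = MC = 53, so 150 − 0.5Q = 53 and Q = 194.
The monopolist equates marginal revenue to marginal cost: 150 − Q = 53, so Q = 97. From demand, P = 101.5.
DWL is the triangle between Q = 97 and Q = 194: ½·(194 − 97)·(101.5 − 53) = 2352.25.

DWL = 2352.25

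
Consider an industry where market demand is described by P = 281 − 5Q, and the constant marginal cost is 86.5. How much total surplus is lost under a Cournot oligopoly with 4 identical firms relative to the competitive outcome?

DWL = 151.321

Under competition P = MC = 86.5, so Q = (281 − 86.5)/5 = 38.9.
Cournot with 4 identical firms: the symmetric best-response condition is 281 − 25q = 86.5. Each firm produces q = 7.78, total output Q = 31.12, price P = 125.4.
DWL is the triangle between Q = 31.12 and Q = 38.9: ½·(38.9 − 31.12)·(125.4 − 86.5) = 151.321.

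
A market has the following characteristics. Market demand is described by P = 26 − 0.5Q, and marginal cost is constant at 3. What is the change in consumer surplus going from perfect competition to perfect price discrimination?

Consumer surplus falls by 529

Perfect competition: P = MC = 3, so 26 − 0.5Q = 3 and Q = 46.
CS = ½·(26 − 3)·46 = 529.
A perfectly discriminating monopolist sells every unit with P(Q) ≥ MC(Q), so output equals the competitive quantity Q = 46. Each buyer pays their reservation price, so CS = 0 and the firm captures all surplus.
CS = 0.
Change in consumer surplus: 0 − 529 = −529.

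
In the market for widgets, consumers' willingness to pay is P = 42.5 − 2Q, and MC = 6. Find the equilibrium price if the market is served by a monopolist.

Monopoly sets MR = MC: 42.5 − 4Q = 6 ⇒ Q = 9.125, P = 42.5 − 2·9.125 = 24.25.

P = 24.25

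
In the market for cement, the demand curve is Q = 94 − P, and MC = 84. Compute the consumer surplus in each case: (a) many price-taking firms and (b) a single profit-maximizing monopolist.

Inverting demand: P = 94 − Q.
Perfect competition: P = MC = 84, so 94 − Q = 84 and Q = 10.
CS = ½·(94 − 84)·10 = 50.
The monopolist equates marginal revenue to marginal cost: 94 − 2Q = 84, so Q = 5. From demand, P = 89.
CS = ½·(94 − 89)·5 = 12.5.

Competition: CS = 50; Monopoly: CS = 12.5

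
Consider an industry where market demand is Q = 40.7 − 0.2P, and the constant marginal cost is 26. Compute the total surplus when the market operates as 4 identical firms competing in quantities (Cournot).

Inverting demand: P = 203.5 − 5Q.
In a 4-firm Cournot equilibrium, symmetry and the first-order condition give q = (203.5 − 26)/(25) = 7.1. So Q = 28.4 and P = 61.5.
CS = ½·(203.5 − 61.5)·28.4 = 2016.4; PS = (61.5 − 26)·28.4 = 1008.2; TS = 3024.6.

TS = 3024.6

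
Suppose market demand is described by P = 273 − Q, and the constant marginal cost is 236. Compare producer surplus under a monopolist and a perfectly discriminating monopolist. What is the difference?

Monopoly sets MR = MC: 273 − 2Q = 236 ⇒ Q = 18.5, P = 273 − 18.5 = 254.5.
PS = (254.5 − 236)·18.5 = 342.25.
With perfect price discrimination, output is the efficient level Q = 37 (where demand meets MC), but every buyer pays their willingness to pay: CS = 0 and PS = total surplus.
PS = ½·(273 − 236)·37 = 684.5.
Change in producer surplus: 684.5 − 342.25 = 342.25.

Producer surplus rises by 342.25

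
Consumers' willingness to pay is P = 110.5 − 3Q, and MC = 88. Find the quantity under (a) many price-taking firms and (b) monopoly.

Competition: Q = 7.5; Monopoly: Q = 3.75

Perfect competition: P = MC = 88, so 110.5 − 3Q = 88 and Q = 7.5.
The monopolist equates marginal revenue to marginal cost: 110.5 − 6Q = 88, so Q = 3.75. From demand, P = 99.25.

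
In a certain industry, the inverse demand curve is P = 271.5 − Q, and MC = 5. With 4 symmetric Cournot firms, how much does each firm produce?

q_i = 53.3

Cournot with 4 identical firms: the symmetric best-response condition is 271.5 − 5q = 5. Each firm produces q = 53.3, total output Q = 213.2, price P = 58.3.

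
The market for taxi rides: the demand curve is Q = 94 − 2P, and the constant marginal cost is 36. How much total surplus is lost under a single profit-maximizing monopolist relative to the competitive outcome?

Inverting demand: P = 47 − 0.5Q.
Perfect competition: P = MC = 36, so 47 − 0.5Q = 36 and Q = 22.
Monopoly sets MR = MC: 47 − Q = 36 ⇒ Q = 11, P = 47 − 0.5·11 = 41.5.
DWL is the triangle between Q = 11 and Q = 22: ½·(22 − 11)·(41.5 − 36) = 30.25.

DWL = 30.25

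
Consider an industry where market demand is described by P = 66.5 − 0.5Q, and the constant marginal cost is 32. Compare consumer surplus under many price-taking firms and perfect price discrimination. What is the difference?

CS falls by 1190.25

Perfect competition: P = MC = 32, so 66.5 − 0.5Q = 32 and Q = 69.
CS = ½·(66.5 − 32)·69 = 1190.25.
A perfectly discriminating monopolist sells every unit with P(Q) ≥ MC(Q), so output equals the competitive quantity Q = 69. Each buyer pays their reservation price, so CS = 0 and the firm captures all surplus.
CS = 0.
Change in consumer surplus: 0 − 1190.25 = −1190.25.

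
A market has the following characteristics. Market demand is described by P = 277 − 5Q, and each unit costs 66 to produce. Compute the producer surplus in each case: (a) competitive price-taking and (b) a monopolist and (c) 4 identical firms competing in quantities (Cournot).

Competition: PS = 0; Monopoly: PS = 2226.05; Cournot: PS = 1424.672

Perfect competition: P = MC = 66, so 277 − 5Q = 66 and Q = 42.2.
PS = (66 − 66)·42.2 = 0.
Monopoly sets MR = MC: 277 − 10Q = 66 ⇒ Q = 21.1, P = 277 − 5·21.1 = 171.5.
PS = (171.5 − 66)·21.1 = 2226.05.
Cournot with 4 identical firms: the symmetric best-response condition is 277 − 25q = 66. Each firm produces q = 8.44, total output Q = 33.76, price P = 108.2.
PS = (108.2 − 66)·33.76 = 1424.672.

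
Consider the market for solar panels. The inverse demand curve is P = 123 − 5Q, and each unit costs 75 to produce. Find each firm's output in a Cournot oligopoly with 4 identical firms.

With 4 symmetric Cournot firms, each firm's FOC gives 123 − 25q = 75, so q = 1.92, Q = 4·1.92 = 7.68, and P = 84.6.

q_i = 1.92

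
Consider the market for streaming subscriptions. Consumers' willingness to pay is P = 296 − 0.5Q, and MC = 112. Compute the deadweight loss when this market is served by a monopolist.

Perfect competition: P = MC = 112, so 296 − 0.5Q = 112 and Q = 368.
A monopolist chooses Q where MR = MC. MR = 296 − Q; setting this equal to 112 gives Q = 184 and P = 204.
DWL is the triangle between Q = 184 and Q = 368: ½·(368 − 184)·(204 − 112) = 8464.

DWL = 8464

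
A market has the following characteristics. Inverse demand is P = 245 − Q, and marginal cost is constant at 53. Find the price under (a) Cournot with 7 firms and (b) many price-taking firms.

Cournot with 7 identical firms: the symmetric best-response condition is 245 − 8q = 53. Each firm produces q = 24, total output Q = 168, price P = 77.
Competitive firms price at marginal cost: P = 53, giving Q = 192.

Cournot: P = 77; Competition: P = 53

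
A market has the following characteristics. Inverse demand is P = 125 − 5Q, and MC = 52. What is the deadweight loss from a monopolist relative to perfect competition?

DWL = 133.225

Perfect competition: P = MC = 52, so 125 − 5Q = 52 and Q = 14.6.
A monopolist chooses Q where MR = MC. MR = 125 − 10Q; setting this equal to 52 gives Q = 7.3 and P = 88.5.
DWL is the triangle between Q = 7.3 and Q = 14.6: ½·(14.6 − 7.3)·(88.5 − 52) = 133.225.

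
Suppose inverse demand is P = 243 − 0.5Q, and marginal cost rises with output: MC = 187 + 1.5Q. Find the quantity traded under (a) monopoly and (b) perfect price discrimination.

Monopoly sets MR = MC: 243 − Q = 187 + 1.5Q ⇒ Q = 22.4, P = 243 − 0.5·22.4 = 231.8.
Under first-degree price discrimination the firm charges each unit its demand price and produces up to where P = MC, i.e. Q = 28. Consumer surplus is zero; producer surplus equals total surplus.

Monopoly: Q = 22.4; Perfect PD: Q = 28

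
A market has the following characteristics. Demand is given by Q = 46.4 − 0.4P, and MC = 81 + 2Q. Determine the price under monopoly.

Inverting demand: P = 116 − 2.5Q.
Monopoly sets MR = MC: 116 − 5Q = 81 + 2Q ⇒ Q = 5, P = 116 − 2.5·5 = 103.5.

P = 103.5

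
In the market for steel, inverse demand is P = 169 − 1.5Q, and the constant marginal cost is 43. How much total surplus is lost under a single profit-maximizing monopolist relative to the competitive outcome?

DWL = 1323

Competitive firms price at marginal cost: P = 43, giving Q = 84.
Monopoly sets MR = MC: 169 − 3Q = 43 ⇒ Q = 42, P = 169 − 1.5·42 = 106.
DWL is the triangle between Q = 42 and Q = 84: ½·(84 − 42)·(106 − 43) = 1323.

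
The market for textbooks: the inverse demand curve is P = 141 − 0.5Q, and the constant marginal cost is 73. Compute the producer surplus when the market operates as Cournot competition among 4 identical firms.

PS = 1479.68

With 4 symmetric Cournot firms, each firm's FOC gives 141 − 2.5q = 73, so q = 27.2, Q = 4·27.2 = 108.8, and P = 86.6.
PS = (86.6 − 73)·108.8 = 1479.68.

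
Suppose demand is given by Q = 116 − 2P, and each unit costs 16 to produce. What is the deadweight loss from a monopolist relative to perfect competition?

DWL = 441

Inverting demand: P = 58 − 0.5Q.
Competitive firms price at marginal cost: P = 16, giving Q = 84.
A monopolist chooses Q where MR = MC. MR = 58 − Q; setting this equal to 16 gives Q = 42 and P = 37.
DWL is the triangle between Q = 42 and Q = 84: ½·(84 − 42)·(37 − 16) = 441.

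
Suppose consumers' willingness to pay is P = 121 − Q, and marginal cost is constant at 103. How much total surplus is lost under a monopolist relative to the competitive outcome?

Under competition P = MC = 103, so Q = (121 − 103)/1 = 18.
The monopolist equates marginal revenue to marginal cost: 121 − 2Q = 103, so Q = 9. From demand, P = 112.
DWL is the triangle between Q = 9 and Q = 18: ½·(18 − 9)·(112 − 103) = 40.5.

DWL = 40.5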